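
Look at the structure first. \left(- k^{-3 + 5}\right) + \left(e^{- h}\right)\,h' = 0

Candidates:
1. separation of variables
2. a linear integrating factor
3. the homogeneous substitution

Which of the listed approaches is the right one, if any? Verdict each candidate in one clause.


Verdict: separation of variables — separating collects all h-dependence with the derivative and leaves all k-dependence opposite: variables separate.
- separation of variables — yes, a natural case for it.
- a linear integrating factor — the unknown enters nonlinearly (through a power, a denominator, or a transcendental function), which the linear integrating-factor recipe cannot absorb as-is — any repair would come from a preliminary substitution, not the factor.
- the homogeneous substitution — rescaling both variables together changes the slope, so no ratio substitution collapses it.


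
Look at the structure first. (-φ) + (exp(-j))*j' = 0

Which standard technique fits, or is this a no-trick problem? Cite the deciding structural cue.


Best approach: separation of variables — all dependence on the two variables factors apart, the defining separable shape. The cross-partial test also passes here (vacuously, each side single-variable); the potential-function route would work, separation is simply more immediate.


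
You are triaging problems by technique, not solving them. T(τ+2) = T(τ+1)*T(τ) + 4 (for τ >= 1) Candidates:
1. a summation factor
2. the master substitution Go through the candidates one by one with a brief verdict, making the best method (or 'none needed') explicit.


Technique: no special technique — the new term depends nonlinearly on the old ones, which disqualifies every superposition-based technique.
- a summation factor — the recursion is nonlinear — outside the first-order linear family a summation factor addresses.
- the master substitution — there is no divide-the-index recursive argument.


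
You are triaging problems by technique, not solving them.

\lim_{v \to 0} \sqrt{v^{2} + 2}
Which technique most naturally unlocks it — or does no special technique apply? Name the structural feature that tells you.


Method: no special technique — the function is continuous at 0; evaluation is itself the limit, no machinery required.


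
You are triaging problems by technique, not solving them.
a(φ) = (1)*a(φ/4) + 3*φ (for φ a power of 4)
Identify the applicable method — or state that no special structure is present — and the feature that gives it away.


Verdict: the master substitution — the recursive call is at index φ/4 rather than a shift, a divide-and-conquer shape — substituting φ = 4^m linearizes it.


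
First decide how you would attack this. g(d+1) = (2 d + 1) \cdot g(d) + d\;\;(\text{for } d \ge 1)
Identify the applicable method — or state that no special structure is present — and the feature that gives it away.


Method: a summation factor — with the index-dependent coefficient 2 d + 1, dividing by the cumulative product turns the left side into a pure difference.


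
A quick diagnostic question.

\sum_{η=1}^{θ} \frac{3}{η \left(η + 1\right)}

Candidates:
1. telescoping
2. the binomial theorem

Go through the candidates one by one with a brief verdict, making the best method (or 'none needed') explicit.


Verdict: telescoping — the summand \frac{3}{η \left(η + 1\right)} decomposes into fractions whose poles differ by an integer shift — the series collapses.
- telescoping: yes — fits the structure here.
- the binomial theorem — the summand does not match any term pattern of an expanded binomial power.


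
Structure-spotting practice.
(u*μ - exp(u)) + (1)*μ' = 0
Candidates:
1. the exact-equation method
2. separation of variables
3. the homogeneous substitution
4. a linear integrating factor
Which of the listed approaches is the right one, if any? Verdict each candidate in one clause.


Method: a linear integrating factor — the equation is linear in μ with coefficient u; multiplying by the integrating factor exp(∫u) makes the left side a perfect derivative.
- the exact-equation method — the mixed partial derivatives differ, so the left side is not a total differential.
- separation of variables — no algebra isolates the independent variable on one side and the unknown on the other.
- the homogeneous substitution: the slope does not depend on the ratio of the variables alone.
- a linear integrating factor — applicable, and directly so.


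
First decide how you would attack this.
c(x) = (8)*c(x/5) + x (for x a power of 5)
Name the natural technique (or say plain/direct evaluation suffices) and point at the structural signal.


Diagnosis: the master substitution — index division is the fingerprint: x/5 in the recursive call means substitute x = 5^m.


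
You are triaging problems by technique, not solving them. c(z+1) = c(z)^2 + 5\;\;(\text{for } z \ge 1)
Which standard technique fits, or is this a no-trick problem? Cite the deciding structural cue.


Best approach: no special technique — the update rule curves (it is not linear in the unknown sequence), so no superposition-based closed form attaches — iterate or study it directly.


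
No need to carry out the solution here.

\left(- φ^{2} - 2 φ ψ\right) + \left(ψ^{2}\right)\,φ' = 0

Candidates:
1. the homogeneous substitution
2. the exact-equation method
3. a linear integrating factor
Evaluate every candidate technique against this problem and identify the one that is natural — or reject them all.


Method: the homogeneous substitution — the slope's numerator and denominator have matching total degree, so it depends only on φ/ψ and the ratio substitution collapses it. This doubles as a Bernoulli equation in the unknown as written; the homogeneous route needs no setup at all.
- the homogeneous substitution — yes — fits the structure here.
- the exact-equation method — exactness fails on the nose — the mixed partials do not match.
- a linear integrating factor — a nonlinear term in the unknown puts this outside the integrating-factor template.


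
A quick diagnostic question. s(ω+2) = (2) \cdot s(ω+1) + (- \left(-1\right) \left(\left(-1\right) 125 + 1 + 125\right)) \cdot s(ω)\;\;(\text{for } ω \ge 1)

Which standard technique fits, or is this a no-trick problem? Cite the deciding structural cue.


Technique: the characteristic-root method — try a geometric ansatz r^ω: constant coefficients turn the recurrence into one polynomial equation in r.


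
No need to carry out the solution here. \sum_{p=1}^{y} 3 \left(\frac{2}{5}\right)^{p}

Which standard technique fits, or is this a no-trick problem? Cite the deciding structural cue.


Verdict: the geometric series formula — term-over-term division gives \frac{2}{5} every time — index-free ratio, geometric sum formula applies.


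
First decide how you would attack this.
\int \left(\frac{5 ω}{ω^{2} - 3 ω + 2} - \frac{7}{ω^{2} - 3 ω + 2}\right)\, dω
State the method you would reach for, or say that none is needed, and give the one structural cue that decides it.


Technique: partial fractions — once ω^{2} - 3 ω + 2 is factored, each root contributes a simple-fraction term; integrate them one at a time.


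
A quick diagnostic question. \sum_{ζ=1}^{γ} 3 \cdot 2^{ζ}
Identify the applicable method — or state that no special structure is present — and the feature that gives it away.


Verdict: the geometric series formula — check a ratio of consecutive terms: it is 2, independent of the index, so the geometric formula closes the sum.


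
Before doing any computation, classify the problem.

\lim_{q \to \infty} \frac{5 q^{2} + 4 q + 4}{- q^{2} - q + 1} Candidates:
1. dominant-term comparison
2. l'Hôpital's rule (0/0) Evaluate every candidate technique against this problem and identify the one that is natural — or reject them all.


Verdict: dominant-term comparison — divide through by the highest power of q; every lower-order term dies and the dominant terms decide the limit.
- dominant-term comparison — yes, a natural case for it.
- l'Hôpital's rule (0/0): no 0/0 form appears: written as one quotient, top and bottom both grow without bound, and the ratio is decided by their leading terms.


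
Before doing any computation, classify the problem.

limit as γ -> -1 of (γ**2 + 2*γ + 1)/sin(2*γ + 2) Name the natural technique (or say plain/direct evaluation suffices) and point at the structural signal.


Verdict: l'Hôpital's rule (0/0) — the 0/0 form at -1 is the signature situation for l'Hôpital's rule. The standard small-argument limits would also carry it; the rule is the systematic route.


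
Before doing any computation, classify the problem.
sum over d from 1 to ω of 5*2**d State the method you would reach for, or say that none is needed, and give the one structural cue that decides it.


Method: the geometric series formula — check a ratio of consecutive terms: it is 2, independent of the index, so the geometric formula closes the sum.


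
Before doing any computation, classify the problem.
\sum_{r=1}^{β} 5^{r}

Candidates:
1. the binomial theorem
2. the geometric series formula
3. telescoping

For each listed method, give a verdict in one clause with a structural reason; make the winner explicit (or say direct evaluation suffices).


Verdict: the geometric series formula — term-over-term division gives 5 every time — index-free ratio, geometric sum formula applies.
- the binomial theorem — the summand does not match any term pattern of an expanded binomial power.
- the geometric series formula — applicable, and directly so.
- telescoping: as presented, consecutive terms share no shifted copy to cancel against — no rewrite is on display to change that.


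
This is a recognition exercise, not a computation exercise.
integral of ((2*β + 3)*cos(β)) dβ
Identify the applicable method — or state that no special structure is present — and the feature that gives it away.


Verdict: integration by parts — a polynomial factor 2*β + 3 multiplies cos(β); differentiating 2*β + 3 lowers its degree while cos(β) integrates cleanly, so parts wins.


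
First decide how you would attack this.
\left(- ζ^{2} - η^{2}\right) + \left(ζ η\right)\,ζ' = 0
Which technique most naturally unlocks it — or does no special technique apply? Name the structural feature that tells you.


Verdict: the homogeneous substitution — solved for the derivative, the right side is unchanged under scaling η and ζ together — it depends only on the ratio ζ/η, so substitute a single ratio variable. This doubles as a Bernoulli equation in the unknown as written; the homogeneous route needs no setup at all.


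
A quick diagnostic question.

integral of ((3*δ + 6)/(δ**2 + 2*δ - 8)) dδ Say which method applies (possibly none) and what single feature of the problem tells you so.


Diagnosis: partial fractions — δ**2 + 2*δ - 8 splits into linear pieces, so the quotient is a sum of simple fractions — decompose before integrating.


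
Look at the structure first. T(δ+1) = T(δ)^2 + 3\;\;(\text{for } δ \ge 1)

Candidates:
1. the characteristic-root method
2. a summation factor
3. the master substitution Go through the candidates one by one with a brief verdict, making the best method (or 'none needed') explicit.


Method: no special technique — the unknown sequence enters the update nonlinearly, so no linear method fits the recurrence as written — direct iteration remains.
- the characteristic-root method: the recursion is nonlinear in the sequence values, so no linear-modes ansatz applies.
- a summation factor — the recursion is nonlinear — outside the first-order linear family a summation factor addresses.
- the master substitution: the recursive argument is a shift of the index, not a fixed fraction of it.


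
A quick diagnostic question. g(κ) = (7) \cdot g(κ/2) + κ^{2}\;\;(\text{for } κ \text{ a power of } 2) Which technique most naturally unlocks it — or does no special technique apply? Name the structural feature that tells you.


Technique: the master substitution — the argument contracts 2-fold per step: reindex κ exponentially and solve the linear recurrence in the new index.


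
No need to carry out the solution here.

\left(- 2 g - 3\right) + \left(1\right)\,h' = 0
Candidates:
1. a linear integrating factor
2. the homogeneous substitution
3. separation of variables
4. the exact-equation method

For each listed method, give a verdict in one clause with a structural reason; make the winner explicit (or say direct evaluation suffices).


Best approach: no special technique — with h absent the equation is not coupled at all: direct integration in g.
- a linear integrating factor: with the unknown absent the integrating factor is a formality; direct integration is the working structure.
- the homogeneous substitution — the slope is not a function of the ratio of the variables alone.
- separation of variables: separation is only trivially available — with the unknown absent from the slope this is a direct integration, not a separation problem.
- the exact-equation method: with the unknown absent from both coefficients, the cross-partial test holds emptily — nothing for the exact method to work on.


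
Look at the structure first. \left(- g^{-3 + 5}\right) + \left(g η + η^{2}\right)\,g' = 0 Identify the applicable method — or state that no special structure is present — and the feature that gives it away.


Method: the homogeneous substitution — the slope's numerator and denominator have matching total degree, so it depends only on g/η and the ratio substitution collapses it. This can also be massaged into Bernoulli form (the roles of the variables may need exchanging); the homogeneous substitution avoids that setup.


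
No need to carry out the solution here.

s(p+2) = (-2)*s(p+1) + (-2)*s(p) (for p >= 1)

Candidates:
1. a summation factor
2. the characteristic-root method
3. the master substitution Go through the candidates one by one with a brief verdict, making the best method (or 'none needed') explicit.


Method: the characteristic-root method — linear, homogeneous, constant coefficients: solutions of the form r^p exist — find the roots of the characteristic polynomial.
- a summation factor — a summation factor telescopes one-step recursions; this one carries higher-order memory.
- the characteristic-root method: applicable, and directly so.
- the master substitution — this is shift-type recursion, outside the divide-and-conquer template.


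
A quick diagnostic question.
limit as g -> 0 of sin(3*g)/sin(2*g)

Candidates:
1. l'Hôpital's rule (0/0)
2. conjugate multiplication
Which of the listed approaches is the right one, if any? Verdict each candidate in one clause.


Diagnosis: l'Hôpital's rule (0/0) — substituting 0 gives 0 over 0; differentiate top and bottom once and re-evaluate. A first-order expansion at the point is an equally standard path; the rule packages it.
- l'Hôpital's rule (0/0): applies; the problem has the shape this method handles.
- conjugate multiplication — multiplying by a conjugate would not remove any indeterminacy here.


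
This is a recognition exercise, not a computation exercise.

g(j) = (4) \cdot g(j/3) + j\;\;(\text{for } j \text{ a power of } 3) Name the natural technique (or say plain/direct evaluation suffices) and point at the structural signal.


Method: the master substitution — the argument shrinks by the factor 3, so measure the index on a logarithmic scale and the recursion becomes a shift.


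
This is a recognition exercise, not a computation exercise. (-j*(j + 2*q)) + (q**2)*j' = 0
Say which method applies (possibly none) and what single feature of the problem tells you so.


Technique: the homogeneous substitution — the slope is degree-zero homogeneous: the ratio substitution v = j/q collapses it. This doubles as a Bernoulli equation in the unknown as written; the homogeneous route needs no setup at all.


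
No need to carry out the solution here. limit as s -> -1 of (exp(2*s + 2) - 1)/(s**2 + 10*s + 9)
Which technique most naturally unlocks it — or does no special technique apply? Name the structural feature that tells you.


Diagnosis: l'Hôpital's rule (0/0) — plug in -1: top and bottom both hit zero, so differentiate each and retry. A local series expansion at the point resolves it as well; the rule is the packaged version of that step.


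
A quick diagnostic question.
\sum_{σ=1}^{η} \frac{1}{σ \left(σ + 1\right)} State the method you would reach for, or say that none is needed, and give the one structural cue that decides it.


Method: telescoping — after splitting \frac{1}{σ \left(σ + 1\right)} into partial fractions, the pieces are shifted copies of one function and cancel telescopically.


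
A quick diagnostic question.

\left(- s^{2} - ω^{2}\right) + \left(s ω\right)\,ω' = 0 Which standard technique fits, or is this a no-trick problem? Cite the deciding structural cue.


Verdict: the homogeneous substitution — scaling s and ω together leaves the slope fixed — it depends only on ω/s, so substitute the ratio. A Bernoulli substitution is a fair alternative on this equation directly; the homogeneous reading takes it as given.


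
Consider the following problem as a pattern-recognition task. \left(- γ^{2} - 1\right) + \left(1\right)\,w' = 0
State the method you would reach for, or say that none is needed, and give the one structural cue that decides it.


Best approach: no special technique — the slope is a pure function of γ; integrate both sides and be done.


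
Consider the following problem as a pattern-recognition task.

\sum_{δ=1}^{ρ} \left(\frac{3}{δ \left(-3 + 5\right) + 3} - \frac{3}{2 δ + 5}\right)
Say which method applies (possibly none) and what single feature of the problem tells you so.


Technique: telescoping — consecutive terms evaluate one function at adjacent indices (\frac{3}{δ \left(-3 + 5\right) + 3} is its current value): one term's tail is the next term's head, so the chain collapses.


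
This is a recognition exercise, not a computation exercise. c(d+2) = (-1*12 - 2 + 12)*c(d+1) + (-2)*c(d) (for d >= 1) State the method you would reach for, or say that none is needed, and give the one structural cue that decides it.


Verdict: the characteristic-root method — no index-dependence in the weights and nothing inhomogeneous: classic characteristic-equation setup.


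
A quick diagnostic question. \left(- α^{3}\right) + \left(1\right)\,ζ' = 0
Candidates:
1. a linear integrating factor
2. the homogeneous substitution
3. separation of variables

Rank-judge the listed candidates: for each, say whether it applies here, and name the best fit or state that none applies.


Diagnosis: no special technique — the slope is a function of α alone, so integrate both sides directly.
- a linear integrating factor — with the unknown absent the integrating factor is a formality; direct integration is the working structure.
- the homogeneous substitution: the ratio substitution does not collapse this equation.
- separation of variables: separation is only trivially available — with the unknown absent from the slope this is a direct integration, not a separation problem.


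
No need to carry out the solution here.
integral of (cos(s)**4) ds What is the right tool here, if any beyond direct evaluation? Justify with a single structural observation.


Diagnosis: a trigonometric identity — the exponent on cos(s)**4 is even — the power-reduction identity is the standard preprocessing step.


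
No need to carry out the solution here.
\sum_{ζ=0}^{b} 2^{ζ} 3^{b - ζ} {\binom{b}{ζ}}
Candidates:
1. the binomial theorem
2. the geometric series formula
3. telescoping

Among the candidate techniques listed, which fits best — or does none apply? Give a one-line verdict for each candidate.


Method: the binomial theorem — terms weighting {\binom{b}{ζ}} against matched powers of 2 and 3 reassemble into (2 + 3)^b by the binomial theorem.
- the binomial theorem — a fit — the right tool for this form.
- the geometric series formula — consecutive terms are not related by a fixed multiplier.
- telescoping: writing out consecutive terms as given produces no pairwise cancellation.


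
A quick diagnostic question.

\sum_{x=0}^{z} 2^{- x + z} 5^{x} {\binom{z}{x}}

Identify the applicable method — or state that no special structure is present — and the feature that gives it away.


Best approach: the binomial theorem — binomial coefficients against complementary powers of 5 and 2: recognize the binomial expansion and resum.


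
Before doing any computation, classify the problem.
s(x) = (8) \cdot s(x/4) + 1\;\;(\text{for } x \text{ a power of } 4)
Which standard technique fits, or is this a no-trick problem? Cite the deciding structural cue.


Technique: the master substitution — the argument contracts 4-fold per step: reindex x exponentially and solve the linear recurrence in the new index.


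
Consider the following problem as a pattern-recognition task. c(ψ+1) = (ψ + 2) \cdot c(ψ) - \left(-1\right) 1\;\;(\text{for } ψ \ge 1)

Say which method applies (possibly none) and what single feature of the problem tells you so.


Best approach: a summation factor — first-order linear but the coefficient ψ + 2 moves with the index — divide by the cumulative product and telescope.


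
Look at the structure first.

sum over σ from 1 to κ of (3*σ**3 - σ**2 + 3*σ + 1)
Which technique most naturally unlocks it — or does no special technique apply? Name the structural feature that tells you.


Diagnosis: no special technique — with only polynomial terms in σ present, the classical sum-of-powers identities are all you need.


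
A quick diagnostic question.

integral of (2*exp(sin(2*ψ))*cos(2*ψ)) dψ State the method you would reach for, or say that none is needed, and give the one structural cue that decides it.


Diagnosis: u-substitution — viewed as a product, the integrand is a composition evaluated at sin(2*ψ) times (a constant multiple of) that inner expression's derivative, so u = sin(2*ψ) makes it elementary.


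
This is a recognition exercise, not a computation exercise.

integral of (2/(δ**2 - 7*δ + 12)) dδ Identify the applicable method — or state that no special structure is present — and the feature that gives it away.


Diagnosis: partial fractions — rational integrand, reducible denominator δ**2 - 7*δ + 12: decompose first, integrate second.


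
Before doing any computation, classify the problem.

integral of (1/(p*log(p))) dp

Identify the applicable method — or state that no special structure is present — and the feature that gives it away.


Verdict: u-substitution — structure check: outer function, inner expression log(p), inner derivative as a factor — the classic u = log(p) pattern.


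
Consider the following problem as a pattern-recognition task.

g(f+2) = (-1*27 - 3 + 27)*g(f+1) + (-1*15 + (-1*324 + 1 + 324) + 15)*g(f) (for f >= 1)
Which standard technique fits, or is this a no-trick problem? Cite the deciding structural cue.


Verdict: the characteristic-root method — the recurrence is linear and homogeneous with constant coefficients, so the ansatz r^f turns it into a polynomial equation for r.


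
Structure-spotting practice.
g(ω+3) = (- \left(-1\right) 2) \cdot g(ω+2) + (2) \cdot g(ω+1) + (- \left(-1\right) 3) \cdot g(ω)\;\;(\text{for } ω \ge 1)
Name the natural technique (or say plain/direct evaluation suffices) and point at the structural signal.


Diagnosis: the characteristic-root method — because shifting ω leaves the equation's coefficients unchanged, exponential trials reduce it to algebra.


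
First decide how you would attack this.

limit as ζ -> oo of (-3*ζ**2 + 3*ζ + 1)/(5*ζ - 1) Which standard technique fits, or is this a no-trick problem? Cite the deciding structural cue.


Technique: dominant-term comparison — as ζ grows, only the highest-degree terms matter — compare leading terms and read the limit off. As a single quotient, the ∞/∞ shape would yield to repeated differentiation as well — the growth comparison gets there in one look.


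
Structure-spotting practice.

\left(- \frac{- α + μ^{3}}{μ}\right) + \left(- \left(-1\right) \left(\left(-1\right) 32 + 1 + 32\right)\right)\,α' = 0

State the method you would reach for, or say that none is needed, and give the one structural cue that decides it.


Best approach: a linear integrating factor — linear in the unknown with genuine forcing: multiply through by the exponential of the integrated coefficient and the left side closes into one derivative.


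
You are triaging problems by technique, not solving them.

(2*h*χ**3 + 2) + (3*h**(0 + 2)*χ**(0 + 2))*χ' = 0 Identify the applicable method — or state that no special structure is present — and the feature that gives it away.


Method: the exact-equation method — the cross partial derivatives of 2*h*χ**3 + 2 and 3*h**(0 + 2)*χ**(0 + 2) agree, so the left side is the total differential of one potential in h and χ.


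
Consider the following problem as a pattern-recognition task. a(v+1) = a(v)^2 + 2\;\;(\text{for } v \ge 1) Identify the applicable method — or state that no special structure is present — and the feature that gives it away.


Technique: no special technique — the map from one term to the next is curved, not linear, so linear closed-form machinery does not attach.


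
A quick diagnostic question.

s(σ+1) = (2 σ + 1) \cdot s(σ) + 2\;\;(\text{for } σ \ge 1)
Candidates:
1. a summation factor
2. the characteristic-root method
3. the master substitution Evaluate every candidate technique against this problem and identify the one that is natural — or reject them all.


Verdict: a summation factor — one-term recursion with variable weight 2 σ + 1 is solved by product normalization, not by root-finding.
- a summation factor: yes — fits the structure here.
- the characteristic-root method — the coefficients change with the index, which the root method cannot absorb.
- the master substitution: there is no divide-the-index recursive argument.


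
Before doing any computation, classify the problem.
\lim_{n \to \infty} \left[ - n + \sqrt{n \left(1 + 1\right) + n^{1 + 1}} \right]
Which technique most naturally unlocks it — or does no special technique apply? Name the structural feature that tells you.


Technique: conjugate multiplication — divergence minus divergence hides a finite answer — expose it by pairing \sqrt{n \left(1 + 1\right) + n^{1 + 1}} - n with its conjugate.


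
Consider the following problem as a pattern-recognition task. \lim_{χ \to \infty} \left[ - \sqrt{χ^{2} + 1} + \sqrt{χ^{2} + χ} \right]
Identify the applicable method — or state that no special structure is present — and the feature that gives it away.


Verdict: conjugate multiplication — \sqrt{χ^{2} + χ} and \sqrt{χ^{2} + 1} both blow up, but their difference is tame once the conjugate rationalizes it.


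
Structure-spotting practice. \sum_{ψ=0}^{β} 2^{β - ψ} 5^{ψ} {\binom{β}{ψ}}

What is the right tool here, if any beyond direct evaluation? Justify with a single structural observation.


Method: the binomial theorem — {\binom{β}{ψ}} weighting matched powers of 5 and 2 is the expanded form of (5 + 2)^β — fold it back up.


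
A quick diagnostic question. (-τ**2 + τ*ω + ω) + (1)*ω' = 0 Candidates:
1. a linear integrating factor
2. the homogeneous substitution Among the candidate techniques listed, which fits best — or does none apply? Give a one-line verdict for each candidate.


Method: a linear integrating factor — linear in the unknown with genuine forcing: multiply through by the exponential of the integrated coefficient and the left side closes into one derivative.
- a linear integrating factor — applies; the problem has the shape this method handles.
- the homogeneous substitution: rescaling both variables together changes the slope, so no ratio substitution collapses it.


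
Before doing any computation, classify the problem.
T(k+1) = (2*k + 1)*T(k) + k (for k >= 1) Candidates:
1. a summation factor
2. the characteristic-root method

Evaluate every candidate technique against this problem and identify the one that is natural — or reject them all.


Diagnosis: a summation factor — it is first-order linear but the coefficient 2*k + 1 depends on the index, so multiply through by a summation factor to telescope it.
- a summation factor — yes, a natural case for it.
- the characteristic-root method — an index-dependent weight blocks the pure exponential ansatz.


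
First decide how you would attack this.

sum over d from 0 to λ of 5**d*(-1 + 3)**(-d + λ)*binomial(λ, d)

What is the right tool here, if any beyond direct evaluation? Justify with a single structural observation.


Verdict: the binomial theorem — binomial coefficients against complementary powers of 5 and (-1 + 3): recognize the binomial expansion and resum.


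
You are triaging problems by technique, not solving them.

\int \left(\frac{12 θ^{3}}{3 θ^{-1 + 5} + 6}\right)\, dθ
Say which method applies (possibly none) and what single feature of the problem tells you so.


Method: u-substitution — everything non-trivial happens through the inner expression (3 θ^{-1 + 5} + 6), and its derivative accounts for the remaining factor up to a constant, so set u = (3 θ^{-1 + 5} + 6).


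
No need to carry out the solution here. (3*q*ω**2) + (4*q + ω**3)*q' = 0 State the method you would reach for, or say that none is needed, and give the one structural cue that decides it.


Diagnosis: the exact-equation method — 3*q*ω**2 and 4*q + ω**3 pass the exactness check on the nose, so no integrating factor in ω or q is needed at all.


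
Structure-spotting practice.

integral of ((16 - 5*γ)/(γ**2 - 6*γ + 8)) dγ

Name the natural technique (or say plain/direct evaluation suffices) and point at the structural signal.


Best approach: partial fractions — a proper rational integrand over the factorable γ**2 - 6*γ + 8: partial fractions reduce it to elementary pieces.


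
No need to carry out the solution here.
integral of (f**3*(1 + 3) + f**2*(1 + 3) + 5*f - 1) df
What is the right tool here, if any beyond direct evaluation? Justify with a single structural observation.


Technique: no special technique — the integrand is a sum of constant multiples of powers of f — integrate term by term.


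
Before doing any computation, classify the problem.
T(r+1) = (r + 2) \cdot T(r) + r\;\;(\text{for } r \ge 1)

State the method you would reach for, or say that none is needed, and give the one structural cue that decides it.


Diagnosis: a summation factor — it is first-order linear but the coefficient r + 2 depends on the index, so multiply through by a summation factor to telescope it.


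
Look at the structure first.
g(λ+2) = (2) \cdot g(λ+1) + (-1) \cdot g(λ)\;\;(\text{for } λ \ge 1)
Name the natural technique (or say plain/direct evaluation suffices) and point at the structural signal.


Method: the characteristic-root method — the recurrence is linear and homogeneous with constant coefficients, so the ansatz r^λ turns it into a polynomial equation for r.


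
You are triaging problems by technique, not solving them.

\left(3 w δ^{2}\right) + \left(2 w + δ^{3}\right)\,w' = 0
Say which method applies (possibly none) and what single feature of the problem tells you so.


Diagnosis: the exact-equation method — because the two cross partials coincide, the form is conservative as written — recover its potential in (δ, w).


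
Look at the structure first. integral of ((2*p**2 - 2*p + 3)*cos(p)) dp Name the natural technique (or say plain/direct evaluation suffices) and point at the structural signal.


Verdict: integration by parts — a polynomial 2*p**2 - 2*p + 3 against the kernel cos(p) is the signature bounded-ladder case for integration by parts.


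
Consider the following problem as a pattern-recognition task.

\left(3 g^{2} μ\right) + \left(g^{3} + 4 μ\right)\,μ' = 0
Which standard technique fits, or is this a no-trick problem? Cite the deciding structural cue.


Diagnosis: the exact-equation method — check exactness first: here it holds (3 g^{2} μ, g^{3} + 4 μ have matching cross partials), so no integrating factor is needed.


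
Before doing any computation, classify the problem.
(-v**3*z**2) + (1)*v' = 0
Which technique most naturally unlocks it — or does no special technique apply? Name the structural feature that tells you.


Method: separation of variables — separating collects all v-dependence with the derivative and leaves all z-dependence opposite: variables separate.


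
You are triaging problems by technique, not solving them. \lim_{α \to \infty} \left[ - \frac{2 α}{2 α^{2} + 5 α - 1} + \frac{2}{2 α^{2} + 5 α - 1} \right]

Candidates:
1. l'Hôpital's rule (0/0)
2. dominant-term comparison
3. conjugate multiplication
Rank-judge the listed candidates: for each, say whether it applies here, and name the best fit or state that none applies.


Diagnosis: dominant-term comparison — divide by the highest power of α present: lower-order terms vanish and the dominant ratio remains.
- l'Hôpital's rule (0/0) — as a single quotient the expression runs to ∞/∞ at the limit point — an at-infinity form of the rule would apply, though the leading-growth comparison is the direct reading.
- dominant-term comparison: applies; the problem has the shape this method handles.
- conjugate multiplication: no difference of divergent radicals appears, so rationalizing has nothing to cancel.


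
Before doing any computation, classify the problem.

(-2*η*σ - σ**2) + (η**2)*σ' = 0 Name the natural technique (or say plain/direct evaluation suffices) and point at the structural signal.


Technique: the homogeneous substitution — scaling η and σ together leaves the slope fixed — it depends only on σ/η, so substitute the ratio. Rearranged, this also fits the Bernoulli template directly; the homogeneous substitution reads the structure without the rearrangement.


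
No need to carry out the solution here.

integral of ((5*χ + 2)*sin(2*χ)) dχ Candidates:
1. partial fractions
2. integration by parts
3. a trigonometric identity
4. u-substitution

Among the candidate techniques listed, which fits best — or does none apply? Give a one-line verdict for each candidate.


Verdict: integration by parts — the integrand splits as 5*χ + 2 times sin(2*χ) — repeatedly differentiating the polynomial part kills it, which is the parts ladder.
- partial fractions: there is no rational-function structure to decompose.
- integration by parts — yes — fits the structure here.
- a trigonometric identity: the trigonometric factor has no even power to reduce and no cross-frequency product to convert — the standard power-reduction and product-to-sum identities do not engage it.
- u-substitution — no subexpression of the integrand serves as a whole-integral substitution inner — individual terms may offer their own, but none carries its derivative as a factor of the full integrand; a working change of variable would have to be constructed from outside the expression.


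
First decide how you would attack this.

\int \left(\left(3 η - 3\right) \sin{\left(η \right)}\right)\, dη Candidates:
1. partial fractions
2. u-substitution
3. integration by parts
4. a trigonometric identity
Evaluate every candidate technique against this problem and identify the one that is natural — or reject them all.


Verdict: integration by parts — a polynomial 3 η - 3 against the kernel \sin{\left(η \right)} is the signature bounded-ladder case for integration by parts.
- partial fractions: the expression is not a ratio of polynomials that decomposes further.
- u-substitution: no subexpression of the integrand serves as a whole-integral substitution inner — individual terms may offer their own, but none carries its derivative as a factor of the full integrand; a working change of variable would have to be constructed from outside the expression.
- integration by parts — applies; the problem has the shape this method handles.
- a trigonometric identity — there is no trigonometric structure whose rewriting would simplify the integrand.


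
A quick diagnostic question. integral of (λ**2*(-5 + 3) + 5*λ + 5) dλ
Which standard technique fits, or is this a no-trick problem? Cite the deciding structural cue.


Technique: no special technique — scan for structure and find none: constant multiples of powers of λ, integrate directly.


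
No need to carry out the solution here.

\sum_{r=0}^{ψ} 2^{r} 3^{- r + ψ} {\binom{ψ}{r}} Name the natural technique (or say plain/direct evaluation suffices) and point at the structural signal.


Verdict: the binomial theorem — the summand is term r of a binomial expansion in 2 and 3; the whole sum is a single power.


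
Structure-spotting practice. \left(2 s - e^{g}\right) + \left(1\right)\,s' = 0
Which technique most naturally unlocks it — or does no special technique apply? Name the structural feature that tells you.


Verdict: a linear integrating factor — arrange it as s' + 2·s = (the forcing term) and the integrating factor does the rest.


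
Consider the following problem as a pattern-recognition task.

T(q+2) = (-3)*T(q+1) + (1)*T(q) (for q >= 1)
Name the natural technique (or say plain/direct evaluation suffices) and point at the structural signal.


Method: the characteristic-root method — the recurrence is linear and homogeneous with constant coefficients, so the ansatz r^q turns it into a polynomial equation for r.


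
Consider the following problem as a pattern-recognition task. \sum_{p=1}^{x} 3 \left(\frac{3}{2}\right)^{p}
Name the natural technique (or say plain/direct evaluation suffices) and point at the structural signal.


Diagnosis: the geometric series formula — term-over-term division gives \frac{3}{2} every time — index-free ratio, geometric sum formula applies.


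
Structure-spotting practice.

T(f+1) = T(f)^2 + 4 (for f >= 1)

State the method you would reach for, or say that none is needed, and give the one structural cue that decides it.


Technique: no special technique — each new value is a nonlinear function of earlier ones — scaling arguments and superposition both fail.


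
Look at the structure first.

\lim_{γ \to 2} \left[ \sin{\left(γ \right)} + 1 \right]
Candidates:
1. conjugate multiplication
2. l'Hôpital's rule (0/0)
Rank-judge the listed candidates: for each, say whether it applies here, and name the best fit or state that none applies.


Method: no special technique — the expression is continuous at the evaluation point — substitute directly; no indeterminate form appears.
- conjugate multiplication — no divergent radical difference is present for a conjugate pair to cancel.
- l'Hôpital's rule (0/0) — evaluation at the point is determinate, so the rule has nothing to repair.


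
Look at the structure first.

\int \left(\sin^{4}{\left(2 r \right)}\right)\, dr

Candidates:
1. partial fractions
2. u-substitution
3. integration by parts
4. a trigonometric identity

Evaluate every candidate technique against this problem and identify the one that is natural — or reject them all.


Diagnosis: a trigonometric identity — \sin^{4}{\left(2 r \right)} carries an even exponent — trade it for double-angle cosines before integrating.
- partial fractions: there is no rational-function structure to decompose.
- u-substitution — no subexpression of the integrand serves as a whole-integral substitution inner — individual terms may offer their own, but none carries its derivative as a factor of the full integrand; a working change of variable would have to be constructed from outside the expression.
- integration by parts — not the fit here: there is no polynomial factor to ladder down — parts can still close the trigonometric product by recursion, though the identity rewrite is the direct route.
- a trigonometric identity — a fit — the right tool for this form.
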